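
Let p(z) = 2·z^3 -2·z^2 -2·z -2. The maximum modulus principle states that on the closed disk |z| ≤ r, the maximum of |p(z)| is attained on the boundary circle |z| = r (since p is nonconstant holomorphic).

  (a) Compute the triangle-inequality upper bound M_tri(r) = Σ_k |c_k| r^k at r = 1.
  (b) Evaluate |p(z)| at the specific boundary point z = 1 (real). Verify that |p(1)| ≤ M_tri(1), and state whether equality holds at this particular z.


Coefficients: c_0 = -2, c_1 = -2, c_2 = -2, c_3 = 2. Radius r = 1.
Part (a). Triangle bound: M_tri(r) = Σ_k |c_k| r^k
  = |-2|·1^0 + |-2|·1^1 + |-2|·1^2 + |2|·1^3
  = 2 + 2 + 2 + 2 = 8.
This bounds M(r) := max_{|z|=r} |p(z)| from above; equality holds iff all terms c_k z^k can be made to align in phase at a single z on |z|=r.
Part (b). At z = 1 (real, on the circle |z| = r):
  p(1) = (-2)·1^0 + (-2)·1^1 + (-2)·1^2 + (2)·1^3 = -4.
  |p(1)| = 4.
Check: |p(1)| = 4 ≤ 8 = M_tri(1). ✓ Equality does not hold at z = 1 (the coefficients have mixed signs, so the terms do not all align in phase there).

M_tri(1) = 8; |p(1)| = 4; equality at z=1: no.


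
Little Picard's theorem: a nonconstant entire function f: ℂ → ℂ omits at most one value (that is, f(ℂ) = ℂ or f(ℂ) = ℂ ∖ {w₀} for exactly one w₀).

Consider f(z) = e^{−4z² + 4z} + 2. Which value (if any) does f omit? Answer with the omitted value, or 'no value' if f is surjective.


Little Picard bounds the complement of f(ℂ) to at most one point.
The exponent g(z) = −4z² + 4z is a nonconstant polynomial, hence surjective onto ℂ. So e^{g(z)} takes every value in {e^w : w ∈ ℂ} = ℂ ∖ {0}. Adding 2 shifts the range to ℂ ∖ {2}. f omits exactly 2.

Omitted value: 2.


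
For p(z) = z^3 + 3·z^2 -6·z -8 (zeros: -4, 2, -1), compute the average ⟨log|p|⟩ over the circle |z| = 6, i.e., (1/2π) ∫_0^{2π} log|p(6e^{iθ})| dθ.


Zeros: -4, -1, 2; r = 6.
Inside |z| < r: -4, -1, 2. Outside (|z| ≥ r): ∅.
p(0) = -8, so log|p(0)| = log(8) = 2.0794.
Apply Jensen: I(r) = log|p(0)| + Σ_k log(r/|z_k|), summed over zeros inside |z| < r.
  log(r/|z_k|) for z_k = -4: log(6/4) = 0.4055
  log(r/|z_k|) for z_k = 2: log(6/2) = 1.0986
  log(r/|z_k|) for z_k = -1: log(6/1) = 1.7918
Sum over inside zeros: 3.2958.
I(r) = log|p(0)| + (inside sum) = 2.0794 + 3.2958 = 5.3753.
Closed form (all zeros inside, monic): I(r) = n·log(r) = 3·log(6) = 5.3753. ✓

I(r) ≈ 5.3753.


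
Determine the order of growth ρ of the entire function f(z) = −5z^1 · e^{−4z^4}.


M(r) = max_{|z|=r} |-5|·|z|^1·|e^{−4z^4}| = 5·r^1 · e^{4r^4} (the factors attain their maxima compatibly on |z|=r). Then log M(r) = log 5 + 1·log r + 4r^4, dominated by the last term, so log log M(r) ~ 4·log r. The polynomial factor -5z^1 contributes only a log r term and does not affect the order. ρ = 4.
Therefore ρ = 4.

Order ρ = 4.


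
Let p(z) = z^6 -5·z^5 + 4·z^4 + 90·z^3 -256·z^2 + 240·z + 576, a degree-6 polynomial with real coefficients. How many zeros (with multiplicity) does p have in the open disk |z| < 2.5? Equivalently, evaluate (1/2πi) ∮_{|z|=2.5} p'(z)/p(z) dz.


The zeros of p are: (2 + 2i), (2 - 2i), -1, (3 + 3i), (3 - 3i), -4.
Their magnitudes are: 2.828, 2.828, 1, 4.243, 4.243, 4.
Zeros with |z| < R = 2.5: -1.
Count = 1.
By the argument principle, (1/2πi) ∮_{|z|=R} p'(z)/p(z) dz equals exactly this count.

Number of zeros inside |z| < 2.5: 1.


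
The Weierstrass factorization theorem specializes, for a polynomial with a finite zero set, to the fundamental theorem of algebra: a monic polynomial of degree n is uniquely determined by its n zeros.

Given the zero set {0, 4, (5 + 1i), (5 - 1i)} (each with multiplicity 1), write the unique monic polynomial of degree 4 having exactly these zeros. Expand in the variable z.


The polynomial is p(z) = ∏_{α ∈ S} (z − α), where S = {0, 4, (5 + 1i), (5 - 1i)}.
Expanding the product yields: p(z) = z^4 -14·z^3 + 66·z^2 -104·z.
Note conjugate pairs combine to real quadratics: (z − (5+1i))(z − (5−1i)) = z² − 10z + 26.
The resulting polynomial has degree 4 and real coefficients as required.

p(z) = z^4 -14·z^3 + 66·z^2 -104·z.


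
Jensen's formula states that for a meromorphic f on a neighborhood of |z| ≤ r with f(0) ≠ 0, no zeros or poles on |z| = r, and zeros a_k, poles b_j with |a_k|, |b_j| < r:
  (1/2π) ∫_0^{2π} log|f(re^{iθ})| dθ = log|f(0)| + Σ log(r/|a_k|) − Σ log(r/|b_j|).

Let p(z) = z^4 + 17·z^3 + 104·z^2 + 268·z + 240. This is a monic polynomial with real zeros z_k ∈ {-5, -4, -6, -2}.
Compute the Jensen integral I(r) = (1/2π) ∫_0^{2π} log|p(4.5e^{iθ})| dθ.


Zeros: -6, -5, -4, -2; r = 4.5.
Inside |z| < r: -4, -2. Outside (|z| ≥ r): -6, -5.
p(0) = 240, so log|p(0)| = log(240) = 5.4806.
Apply Jensen: I(r) = log|p(0)| + Σ_k log(r/|z_k|), summed over zeros inside |z| < r.
  log(r/|z_k|) for z_k = -4: log(4.5/4) = 0.1178
  log(r/|z_k|) for z_k = -2: log(4.5/2) = 0.8109
  Outside zeros (-6, -5) contribute nothing to the Jensen sum.
Sum over inside zeros: 0.9287.
I(r) = log|p(0)| + (inside sum) = 5.4806 + 0.9287 = 6.4094.
Note: since some zeros are outside |z| ≤ r, the simplified n·log(r) form does NOT apply — only the inside zeros contribute.

I(r) ≈ 6.4094.


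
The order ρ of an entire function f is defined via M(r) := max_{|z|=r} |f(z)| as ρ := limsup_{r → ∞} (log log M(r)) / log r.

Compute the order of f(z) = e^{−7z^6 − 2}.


|e^{−7z^6 − 2}| = e^{Re(-7·z^6) + -2} ≤ e^{7|z|^6 + -2} = e^{7r^6 + -2} on |z| = r, so ρ ≤ 6. Choosing z on |z|=r so that -7·z^6 is real positive (always possible by picking arg z appropriately) gives |f(z)| = e^{7r^6 + -2}, matching the bound. The additive constant -2 does not affect log log M(r) ~ 6·log r. Hence ρ = 6.
Therefore ρ = 6.

Order ρ = 6.


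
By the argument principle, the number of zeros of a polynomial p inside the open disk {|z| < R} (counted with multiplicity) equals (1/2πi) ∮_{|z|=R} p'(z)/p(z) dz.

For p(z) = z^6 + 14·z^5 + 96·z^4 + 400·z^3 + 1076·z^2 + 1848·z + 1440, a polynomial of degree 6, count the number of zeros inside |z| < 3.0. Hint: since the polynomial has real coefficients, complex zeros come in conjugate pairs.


The zeros of p are: -2, -4, (-1 + 3i), (-1 - 3i), (-3 + 3i), (-3 - 3i).
Their magnitudes are: 2, 4, 3.162, 3.162, 4.243, 4.243.
Zeros with |z| < R = 3.0: -2.
Count = 1.
By the argument principle, (1/2πi) ∮_{|z|=R} p'(z)/p(z) dz equals exactly this count.

Number of zeros inside |z| < 3.0: 1.


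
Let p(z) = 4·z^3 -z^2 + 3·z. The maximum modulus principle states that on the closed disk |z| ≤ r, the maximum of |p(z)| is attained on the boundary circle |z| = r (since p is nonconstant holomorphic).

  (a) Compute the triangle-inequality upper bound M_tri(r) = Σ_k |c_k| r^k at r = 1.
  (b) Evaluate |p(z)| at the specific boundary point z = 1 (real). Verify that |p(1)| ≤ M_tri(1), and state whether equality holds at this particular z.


Coefficients: c_0 = 0, c_1 = 3, c_2 = -1, c_3 = 4. Radius r = 1.
Part (a). Triangle bound: M_tri(r) = Σ_k |c_k| r^k
  = |0|·1^0 + |3|·1^1 + |-1|·1^2 + |4|·1^3
  = 0 + 3 + 1 + 4 = 8.
This bounds M(r) := max_{|z|=r} |p(z)| from above; equality holds iff all terms c_k z^k can be made to align in phase at a single z on |z|=r.
Part (b). At z = 1 (real, on the circle |z| = r):
  p(1) = (0)·1^0 + (3)·1^1 + (-1)·1^2 + (4)·1^3 = 6.
  |p(1)| = 6.
Check: |p(1)| = 6 ≤ 8 = M_tri(1). ✓ Equality does not hold at z = 1 (the coefficients have mixed signs, so the terms do not all align in phase there).

M_tri(1) = 8; |p(1)| = 6; equality at z=1: no.


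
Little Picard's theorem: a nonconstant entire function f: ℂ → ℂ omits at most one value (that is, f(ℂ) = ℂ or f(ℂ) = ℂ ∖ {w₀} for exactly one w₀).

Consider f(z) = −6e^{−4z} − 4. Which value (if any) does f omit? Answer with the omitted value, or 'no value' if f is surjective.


Little Picard bounds the complement of f(ℂ) to at most one point.
e^{−4z} is never zero on ℂ, so -6·e^{−4z} takes every value in ℂ ∖ {0}. Adding -4 shifts the range to ℂ ∖ {-4}. Thus f omits exactly the value -4.

Omitted value: -4.


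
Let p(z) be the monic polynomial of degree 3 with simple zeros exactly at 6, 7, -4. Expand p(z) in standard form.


The polynomial is p(z) = ∏_{α ∈ S} (z − α), where S = {6, 7, -4}.
Expanding the product yields: p(z) = z^3 -9·z^2 -10·z + 168.
The resulting polynomial has degree 3 and real coefficients as required.

p(z) = z^3 -9·z^2 -10·z + 168.


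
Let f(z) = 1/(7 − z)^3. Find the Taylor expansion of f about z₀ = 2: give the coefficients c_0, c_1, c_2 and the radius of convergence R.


Let w = z − z₀, so z = z₀ + w.
Then 7 − z = 7 − (z₀ + w) = (7 − z₀) − w = 5 − w.
f(z) = 1/(5 − w)^3 = (1/(5)^3) · (1 − w/(5))^{−3}.
By the binomial series (1−u)^{−3} = Σ_{n≥0} C(n+2, 2) u^n for |u|<1, with u = w/(5):
  c_n = C(n+2, 2) / (5)^(n+3).
  c_0 = 1/(5)^3 = 1/125.
  c_1 = 3/(5)^4 = 3/625.
  c_2 = 6/(5)^5 = 6/3125.
The series is valid for |w/d| < 1, i.e. |z − z₀| < |d|.
Radius of convergence: R = |7 − z₀| = |5| = 5 (distance from z₀ to the singularity z = 7).

c_0 = 1/125, c_1 = 3/625, c_2 = 6/3125; R = 5.


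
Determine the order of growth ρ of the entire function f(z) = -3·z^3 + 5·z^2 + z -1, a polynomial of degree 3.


|f(z)| ≤ Σ|c_k|·r^k = O(r^3) as r → ∞. Polynomial growth is O(e^{r^ε}) for every ε > 0 (since r^3/e^{r^ε} → 0), so ρ ≤ ε for all ε > 0, i.e. ρ = 0. Every nonconstant polynomial has order 0.
Therefore ρ = 0.

Order ρ = 0.


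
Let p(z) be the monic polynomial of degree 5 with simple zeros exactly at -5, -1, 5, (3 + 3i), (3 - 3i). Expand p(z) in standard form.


The polynomial is p(z) = ∏_{α ∈ S} (z − α), where S = {-5, -1, 5, (3 + 3i), (3 - 3i)}.
Expanding the product yields: p(z) = z^5 -5·z^4 -13·z^3 + 143·z^2 -300·z -450.
Note conjugate pairs combine to real quadratics: (z − (3+3i))(z − (3−3i)) = z² − 6z + 18.
The resulting polynomial has degree 5 and real coefficients as required.

p(z) = z^5 -5·z^4 -13·z^3 + 143·z^2 -300·z -450.


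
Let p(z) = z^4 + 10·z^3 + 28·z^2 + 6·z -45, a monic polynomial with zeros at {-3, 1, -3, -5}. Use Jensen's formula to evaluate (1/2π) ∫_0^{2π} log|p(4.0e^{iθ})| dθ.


Zeros: -5, -3, -3, 1; r = 4.0.
Inside |z| < r: -3, -3, 1. Outside (|z| ≥ r): -5.
p(0) = -45, so log|p(0)| = log(45) = 3.8067.
Apply Jensen: I(r) = log|p(0)| + Σ_k log(r/|z_k|), summed over zeros inside |z| < r.
  log(r/|z_k|) for z_k = -3: log(4.0/3) = 0.2877
  log(r/|z_k|) for z_k = 1: log(4.0/1) = 1.3863
  log(r/|z_k|) for z_k = -3: log(4.0/3) = 0.2877
  Outside zeros (-5) contribute nothing to the Jensen sum.
Sum over inside zeros: 1.9617.
I(r) = log|p(0)| + (inside sum) = 3.8067 + 1.9617 = 5.7683.
Note: since some zeros are outside |z| ≤ r, the simplified n·log(r) form does NOT apply — only the inside zeros contribute.

I(r) ≈ 5.7683.


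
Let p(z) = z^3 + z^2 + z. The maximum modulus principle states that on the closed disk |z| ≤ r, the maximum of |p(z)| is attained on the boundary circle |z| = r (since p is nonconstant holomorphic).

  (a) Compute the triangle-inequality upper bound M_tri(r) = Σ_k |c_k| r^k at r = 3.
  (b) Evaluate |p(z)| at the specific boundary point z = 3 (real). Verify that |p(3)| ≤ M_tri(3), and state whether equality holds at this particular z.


Coefficients: c_0 = 0, c_1 = 1, c_2 = 1, c_3 = 1. Radius r = 3.
Part (a). Triangle bound: M_tri(r) = Σ_k |c_k| r^k
  = |0|·3^0 + |1|·3^1 + |1|·3^2 + |1|·3^3
  = 0 + 3 + 9 + 27 = 39.
This bounds M(r) := max_{|z|=r} |p(z)| from above; equality holds iff all terms c_k z^k can be made to align in phase at a single z on |z|=r.
Part (b). At z = 3 (real, on the circle |z| = r):
  p(3) = (0)·3^0 + (1)·3^1 + (1)·3^2 + (1)·3^3 = 39.
  |p(3)| = 39.
Since all nonzero coefficients share the same sign, |p(3)| = 39 = M_tri(3); the triangle bound is attained at z = 3, so in fact M(r) = 39.

M_tri(3) = 39; |p(3)| = 39; equality at z=3: yes.


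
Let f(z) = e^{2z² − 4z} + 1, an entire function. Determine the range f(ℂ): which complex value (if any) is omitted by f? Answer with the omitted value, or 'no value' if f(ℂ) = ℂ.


Little Picard bounds the complement of f(ℂ) to at most one point.
The exponent g(z) = 2z² − 4z is a nonconstant polynomial, hence surjective onto ℂ. So e^{g(z)} takes every value in {e^w : w ∈ ℂ} = ℂ ∖ {0}. Adding 1 shifts the range to ℂ ∖ {1}. f omits exactly 1.

Omitted value: 1.


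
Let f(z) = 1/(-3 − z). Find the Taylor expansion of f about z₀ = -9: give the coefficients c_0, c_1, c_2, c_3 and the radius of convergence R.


Let w = z − z₀, so z = z₀ + w.
Then -3 − z = -3 − (z₀ + w) = (-3 − z₀) − w = 6 − w.
f(z) = 1/(6 − w) = (1/(6)) · 1/(1 − w/(6)) = Σ_{n≥0} w^n / (6)^(n+1).
So c_n = 1/(6)^(n+1):
  c_0 = 1/(6)^1 = 1/6.
  c_1 = 1/(6)^2 = 1/36.
  c_2 = 1/(6)^3 = 1/216.
  c_3 = 1/(6)^4 = 1/1296.
The series is valid for |w/d| < 1, i.e. |z − z₀| < |d|.
Radius of convergence: R = |-3 − z₀| = |6| = 6 (distance from z₀ to the singularity z = -3).

c_0 = 1/6, c_1 = 1/36, c_2 = 1/216, c_3 = 1/1296; R = 6.


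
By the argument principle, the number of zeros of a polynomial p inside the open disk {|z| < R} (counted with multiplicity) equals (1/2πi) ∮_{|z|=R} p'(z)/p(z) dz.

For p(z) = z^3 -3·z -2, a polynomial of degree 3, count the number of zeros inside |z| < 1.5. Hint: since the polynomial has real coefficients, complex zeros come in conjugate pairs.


The zeros of p are: 2, -1, -1.
Their magnitudes are: 2, 1, 1.
Zeros with |z| < R = 1.5: -1, -1.
Count = 2.
By the argument principle, (1/2πi) ∮_{|z|=R} p'(z)/p(z) dz equals exactly this count.

Number of zeros inside |z| < 1.5: 2.


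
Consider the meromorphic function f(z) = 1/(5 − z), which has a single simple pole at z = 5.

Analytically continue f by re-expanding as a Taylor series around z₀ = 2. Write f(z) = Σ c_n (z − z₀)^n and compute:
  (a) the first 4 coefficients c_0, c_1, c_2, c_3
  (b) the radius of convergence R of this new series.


Let w = z − z₀, so z = z₀ + w.
Then 5 − z = 5 − (z₀ + w) = (5 − z₀) − w = 3 − w.
f(z) = 1/(3 − w) = (1/(3)) · 1/(1 − w/(3)) = Σ_{n≥0} w^n / (3)^(n+1).
So c_n = 1/(3)^(n+1):
  c_0 = 1/(3)^1 = 1/3.
  c_1 = 1/(3)^2 = 1/9.
  c_2 = 1/(3)^3 = 1/27.
  c_3 = 1/(3)^4 = 1/81.
The series is valid for |w/d| < 1, i.e. |z − z₀| < |d|.
Radius of convergence: R = |5 − z₀| = |3| = 3 (distance from z₀ to the singularity z = 5).

c_0 = 1/3, c_1 = 1/9, c_2 = 1/27, c_3 = 1/81; R = 3.


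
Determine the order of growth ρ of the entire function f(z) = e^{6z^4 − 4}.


|e^{6z^4 − 4}| = e^{Re(6·z^4) + -4} ≤ e^{6|z|^4 + -4} = e^{6r^4 + -4} on |z| = r, so ρ ≤ 4. Choosing z on |z|=r so that 6·z^4 is real positive (always possible by picking arg z appropriately) gives |f(z)| = e^{6r^4 + -4}, matching the bound. The additive constant -4 does not affect log log M(r) ~ 4·log r. Hence ρ = 4.
Therefore ρ = 4.

Order ρ = 4.


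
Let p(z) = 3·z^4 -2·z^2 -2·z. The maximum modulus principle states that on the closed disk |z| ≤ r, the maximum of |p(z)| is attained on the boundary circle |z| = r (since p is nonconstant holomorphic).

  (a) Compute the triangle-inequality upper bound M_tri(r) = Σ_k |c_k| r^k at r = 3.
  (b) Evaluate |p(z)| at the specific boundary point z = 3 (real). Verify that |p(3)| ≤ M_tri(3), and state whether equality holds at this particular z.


Coefficients: c_0 = 0, c_1 = -2, c_2 = -2, c_3 = 0, c_4 = 3. Radius r = 3.
Part (a). Triangle bound: M_tri(r) = Σ_k |c_k| r^k
  = |0|·3^0 + |-2|·3^1 + |-2|·3^2 + |0|·3^3 + |3|·3^4
  = 0 + 6 + 18 + 0 + 243 = 267.
This bounds M(r) := max_{|z|=r} |p(z)| from above; equality holds iff all terms c_k z^k can be made to align in phase at a single z on |z|=r.
Part (b). At z = 3 (real, on the circle |z| = r):
  p(3) = (0)·3^0 + (-2)·3^1 + (-2)·3^2 + (0)·3^3 + (3)·3^4 = 219.
  |p(3)| = 219.
Check: |p(3)| = 219 ≤ 267 = M_tri(3). ✓ Equality does not hold at z = 3 (the coefficients have mixed signs, so the terms do not all align in phase there).

M_tri(3) = 267; |p(3)| = 219; equality at z=3: no.


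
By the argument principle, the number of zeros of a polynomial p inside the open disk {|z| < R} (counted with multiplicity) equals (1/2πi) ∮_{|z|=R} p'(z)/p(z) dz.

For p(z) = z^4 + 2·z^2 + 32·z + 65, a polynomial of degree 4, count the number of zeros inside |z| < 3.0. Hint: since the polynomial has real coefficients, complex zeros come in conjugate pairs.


The zeros of p are: (2 + 3i), (2 - 3i), (-2 + 1i), (-2 - 1i).
Their magnitudes are: 3.606, 3.606, 2.236, 2.236.
Zeros with |z| < R = 3.0: (-2 + 1i), (-2 - 1i).
Count = 2.
By the argument principle, (1/2πi) ∮_{|z|=R} p'(z)/p(z) dz equals exactly this count.

Number of zeros inside |z| < 3.0: 2.


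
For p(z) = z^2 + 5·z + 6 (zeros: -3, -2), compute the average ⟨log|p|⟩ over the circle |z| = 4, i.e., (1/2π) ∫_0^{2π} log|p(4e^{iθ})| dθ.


Zeros: -3, -2; r = 4.
Inside |z| < r: -3, -2. Outside (|z| ≥ r): ∅.
p(0) = 6, so log|p(0)| = log(6) = 1.7918.
Apply Jensen: I(r) = log|p(0)| + Σ_k log(r/|z_k|), summed over zeros inside |z| < r.
  log(r/|z_k|) for z_k = -3: log(4/3) = 0.2877
  log(r/|z_k|) for z_k = -2: log(4/2) = 0.6931
Sum over inside zeros: 0.9808.
I(r) = log|p(0)| + (inside sum) = 1.7918 + 0.9808 = 2.7726.
Closed form (all zeros inside, monic): I(r) = n·log(r) = 2·log(4) = 2.7726. ✓

I(r) ≈ 2.7726.


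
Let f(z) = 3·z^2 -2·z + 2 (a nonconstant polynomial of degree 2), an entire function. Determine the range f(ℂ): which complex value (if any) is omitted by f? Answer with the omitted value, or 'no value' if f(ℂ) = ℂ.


Little Picard bounds the complement of f(ℂ) to at most one point.
For every w ∈ ℂ, the equation p(z) − w = 0 is a nonconstant polynomial in z and hence has at least one root by the fundamental theorem of algebra. So p is surjective onto ℂ, omitting no value.

Omitted value: no value.


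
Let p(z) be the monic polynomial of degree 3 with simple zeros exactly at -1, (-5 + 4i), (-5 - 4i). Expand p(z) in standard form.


The polynomial is p(z) = ∏_{α ∈ S} (z − α), where S = {-1, (-5 + 4i), (-5 - 4i)}.
Expanding the product yields: p(z) = z^3 + 11·z^2 + 51·z + 41.
Note conjugate pairs combine to real quadratics: (z − (-5+4i))(z − (-5−4i)) = z² + 10z + 41.
The resulting polynomial has degree 3 and real coefficients as required.

p(z) = z^3 + 11·z^2 + 51·z + 41.


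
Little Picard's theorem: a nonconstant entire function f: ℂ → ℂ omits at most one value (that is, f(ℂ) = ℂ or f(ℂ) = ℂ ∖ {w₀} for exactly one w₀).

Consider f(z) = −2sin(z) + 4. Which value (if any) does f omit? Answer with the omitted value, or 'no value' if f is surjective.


Little Picard bounds the complement of f(ℂ) to at most one point.
sin is entire and surjective onto ℂ: for every w ∈ ℂ, sin(ζ) = w has a solution ζ ∈ ℂ (e.g., via the complex inverse arcsin). With ζ = z this gives z = ζ/(1). Then -2·sin(z) takes every value in -2·ℂ = ℂ, and adding 4 is a bijection of ℂ. So f is surjective and omits no value. (Note: only on the real line is sin bounded by [−1, 1].)

Omitted value: no value.


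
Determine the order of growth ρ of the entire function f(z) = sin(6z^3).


Write sin(w) = (e^{iw} ± e^{−iw})/(2 or 2i), so |sin(w)| ≤ e^{|w|}. With w = 6z^3, |w| ≤ 6r^3 + 0 on |z|=r, giving M(r) ≤ e^{6r^3 + 0} and ρ ≤ 3. For the lower bound, choose z on |z|=r with 6z^3 purely imaginary of modulus 6r^3; then |sin(6z^3)| grows like e^{6r^3}/2, so ρ ≥ 3. Hence ρ = 3.
Therefore ρ = 3.

Order ρ = 3.


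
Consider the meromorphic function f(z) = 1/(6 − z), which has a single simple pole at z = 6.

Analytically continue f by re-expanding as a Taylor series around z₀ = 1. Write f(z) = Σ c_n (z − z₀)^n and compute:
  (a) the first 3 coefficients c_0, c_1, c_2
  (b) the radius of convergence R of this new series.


Let w = z − z₀, so z = z₀ + w.
Then 6 − z = 6 − (z₀ + w) = (6 − z₀) − w = 5 − w.
f(z) = 1/(5 − w) = (1/(5)) · 1/(1 − w/(5)) = Σ_{n≥0} w^n / (5)^(n+1).
So c_n = 1/(5)^(n+1):
  c_0 = 1/(5)^1 = 1/5.
  c_1 = 1/(5)^2 = 1/25.
  c_2 = 1/(5)^3 = 1/125.
The series is valid for |w/d| < 1, i.e. |z − z₀| < |d|.
Radius of convergence: R = |6 − z₀| = |5| = 5 (distance from z₀ to the singularity z = 6).

c_0 = 1/5, c_1 = 1/25, c_2 = 1/125; R = 5.


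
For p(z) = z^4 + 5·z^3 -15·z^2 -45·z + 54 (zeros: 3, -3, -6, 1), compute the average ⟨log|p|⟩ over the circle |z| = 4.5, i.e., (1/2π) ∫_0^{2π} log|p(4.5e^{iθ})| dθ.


Zeros: -6, -3, 1, 3; r = 4.5.
Inside |z| < r: -3, 1, 3. Outside (|z| ≥ r): -6.
p(0) = 54, so log|p(0)| = log(54) = 3.9890.
Apply Jensen: I(r) = log|p(0)| + Σ_k log(r/|z_k|), summed over zeros inside |z| < r.
  log(r/|z_k|) for z_k = 3: log(4.5/3) = 0.4055
  log(r/|z_k|) for z_k = -3: log(4.5/3) = 0.4055
  log(r/|z_k|) for z_k = 1: log(4.5/1) = 1.5041
  Outside zeros (-6) contribute nothing to the Jensen sum.
Sum over inside zeros: 2.3150.
I(r) = log|p(0)| + (inside sum) = 3.9890 + 2.3150 = 6.3040.
Note: since some zeros are outside |z| ≤ r, the simplified n·log(r) form does NOT apply — only the inside zeros contribute.

I(r) ≈ 6.3040.


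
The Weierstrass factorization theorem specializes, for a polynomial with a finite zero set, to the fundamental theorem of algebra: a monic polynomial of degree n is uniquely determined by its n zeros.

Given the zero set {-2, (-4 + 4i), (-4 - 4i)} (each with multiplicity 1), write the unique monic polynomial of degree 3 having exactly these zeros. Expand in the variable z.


The polynomial is p(z) = ∏_{α ∈ S} (z − α), where S = {-2, (-4 + 4i), (-4 - 4i)}.
Expanding the product yields: p(z) = z^3 + 10·z^2 + 48·z + 64.
Note conjugate pairs combine to real quadratics: (z − (-4+4i))(z − (-4−4i)) = z² + 8z + 32.
The resulting polynomial has degree 3 and real coefficients as required.

p(z) = z^3 + 10·z^2 + 48·z + 64.


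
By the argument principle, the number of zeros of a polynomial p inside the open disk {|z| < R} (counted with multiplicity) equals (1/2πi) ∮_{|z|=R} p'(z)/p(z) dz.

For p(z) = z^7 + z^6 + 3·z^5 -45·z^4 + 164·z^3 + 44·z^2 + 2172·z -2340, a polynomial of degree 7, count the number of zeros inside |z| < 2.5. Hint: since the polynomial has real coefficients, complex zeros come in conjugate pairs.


The zeros of p are: (-3 + 3i), (-3 - 3i), (-1 + 3i), (-1 - 3i), (3 + 2i), (3 - 2i), 1.
Their magnitudes are: 4.243, 4.243, 3.162, 3.162, 3.606, 3.606, 1.
Zeros with |z| < R = 2.5: 1.
Count = 1.
By the argument principle, (1/2πi) ∮_{|z|=R} p'(z)/p(z) dz equals exactly this count.

Number of zeros inside |z| < 2.5: 1.


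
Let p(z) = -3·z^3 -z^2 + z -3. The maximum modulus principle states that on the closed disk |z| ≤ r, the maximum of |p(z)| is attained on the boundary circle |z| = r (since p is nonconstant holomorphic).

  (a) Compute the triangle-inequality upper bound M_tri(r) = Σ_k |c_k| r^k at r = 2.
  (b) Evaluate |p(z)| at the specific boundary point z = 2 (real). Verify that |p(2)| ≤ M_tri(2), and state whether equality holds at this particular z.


Coefficients: c_0 = -3, c_1 = 1, c_2 = -1, c_3 = -3. Radius r = 2.
Part (a). Triangle bound: M_tri(r) = Σ_k |c_k| r^k
  = |-3|·2^0 + |1|·2^1 + |-1|·2^2 + |-3|·2^3
  = 3 + 2 + 4 + 24 = 33.
This bounds M(r) := max_{|z|=r} |p(z)| from above; equality holds iff all terms c_k z^k can be made to align in phase at a single z on |z|=r.
Part (b). At z = 2 (real, on the circle |z| = r):
  p(2) = (-3)·2^0 + (1)·2^1 + (-1)·2^2 + (-3)·2^3 = -29.
  |p(2)| = 29.
Check: |p(2)| = 29 ≤ 33 = M_tri(2). ✓ Equality does not hold at z = 2 (the coefficients have mixed signs, so the terms do not all align in phase there).

M_tri(2) = 33; |p(2)| = 29; equality at z=2: no.


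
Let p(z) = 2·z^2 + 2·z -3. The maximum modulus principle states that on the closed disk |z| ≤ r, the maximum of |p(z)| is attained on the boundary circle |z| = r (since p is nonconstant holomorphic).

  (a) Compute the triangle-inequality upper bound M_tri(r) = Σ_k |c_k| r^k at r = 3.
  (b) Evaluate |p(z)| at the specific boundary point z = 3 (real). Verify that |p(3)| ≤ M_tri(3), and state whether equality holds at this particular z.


Coefficients: c_0 = -3, c_1 = 2, c_2 = 2. Radius r = 3.
Part (a). Triangle bound: M_tri(r) = Σ_k |c_k| r^k
  = |-3|·3^0 + |2|·3^1 + |2|·3^2
  = 3 + 6 + 18 = 27.
This bounds M(r) := max_{|z|=r} |p(z)| from above; equality holds iff all terms c_k z^k can be made to align in phase at a single z on |z|=r.
Part (b). At z = 3 (real, on the circle |z| = r):
  p(3) = (-3)·3^0 + (2)·3^1 + (2)·3^2 = 21.
  |p(3)| = 21.
Check: |p(3)| = 21 ≤ 27 = M_tri(3). ✓ Equality does not hold at z = 3 (the coefficients have mixed signs, so the terms do not all align in phase there).

M_tri(3) = 27; |p(3)| = 21; equality at z=3: no.


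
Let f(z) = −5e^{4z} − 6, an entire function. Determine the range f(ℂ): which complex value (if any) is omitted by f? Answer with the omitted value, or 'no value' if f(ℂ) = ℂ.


Little Picard bounds the complement of f(ℂ) to at most one point.
e^{4z} is never zero on ℂ, so -5·e^{4z} takes every value in ℂ ∖ {0}. Adding -6 shifts the range to ℂ ∖ {-6}. Thus f omits exactly the value -6.

Omitted value: -6.


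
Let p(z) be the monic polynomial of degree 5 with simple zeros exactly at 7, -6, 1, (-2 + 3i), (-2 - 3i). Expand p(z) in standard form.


The polynomial is p(z) = ∏_{α ∈ S} (z − α), where S = {7, -6, 1, (-2 + 3i), (-2 - 3i)}.
Expanding the product yields: p(z) = z^5 + 2·z^4 -36·z^3 -148·z^2 -365·z + 546.
Note conjugate pairs combine to real quadratics: (z − (-2+3i))(z − (-2−3i)) = z² + 4z + 13.
The resulting polynomial has degree 5 and real coefficients as required.

p(z) = z^5 + 2·z^4 -36·z^3 -148·z^2 -365·z + 546.


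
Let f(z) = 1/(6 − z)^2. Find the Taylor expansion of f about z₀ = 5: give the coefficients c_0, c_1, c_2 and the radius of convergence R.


Let w = z − z₀, so z = z₀ + w.
Then 6 − z = 6 − (z₀ + w) = (6 − z₀) − w = 1 − w.
f(z) = 1/(1 − w)^2 = (1/(1)^2) · (1 − w/(1))^{−2}.
By the binomial series (1−u)^{−2} = Σ_{n≥0} C(n+1, 1) u^n for |u|<1, with u = w/(1):
  c_n = C(n+1, 1) / (1)^(n+2).
  c_0 = 1/(1)^2 = 1.
  c_1 = 2/(1)^3 = 2.
  c_2 = 3/(1)^4 = 3.
The series is valid for |w/d| < 1, i.e. |z − z₀| < |d|.
Radius of convergence: R = |6 − z₀| = |1| = 1 (distance from z₀ to the singularity z = 6).

c_0 = 1, c_1 = 2, c_2 = 3; R = 1.


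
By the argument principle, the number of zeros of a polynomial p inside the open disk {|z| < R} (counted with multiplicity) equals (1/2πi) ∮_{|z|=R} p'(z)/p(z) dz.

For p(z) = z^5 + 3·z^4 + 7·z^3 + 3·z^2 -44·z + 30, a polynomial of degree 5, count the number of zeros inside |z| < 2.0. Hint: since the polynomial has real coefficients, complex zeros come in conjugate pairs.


The zeros of p are: 1, -3, 1, (-1 + 3i), (-1 - 3i).
Their magnitudes are: 1, 3, 1, 3.162, 3.162.
Zeros with |z| < R = 2.0: 1, 1.
Count = 2.
By the argument principle, (1/2πi) ∮_{|z|=R} p'(z)/p(z) dz equals exactly this count.

Number of zeros inside |z| < 2.0: 2.


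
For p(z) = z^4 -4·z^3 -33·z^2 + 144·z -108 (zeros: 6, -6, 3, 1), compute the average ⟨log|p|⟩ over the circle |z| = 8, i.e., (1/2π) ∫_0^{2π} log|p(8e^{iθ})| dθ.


Zeros: -6, 1, 3, 6; r = 8.
Inside |z| < r: -6, 1, 3, 6. Outside (|z| ≥ r): ∅.
p(0) = -108, so log|p(0)| = log(108) = 4.6821.
Apply Jensen: I(r) = log|p(0)| + Σ_k log(r/|z_k|), summed over zeros inside |z| < r.
  log(r/|z_k|) for z_k = 6: log(8/6) = 0.2877
  log(r/|z_k|) for z_k = -6: log(8/6) = 0.2877
  log(r/|z_k|) for z_k = 3: log(8/3) = 0.9808
  log(r/|z_k|) for z_k = 1: log(8/1) = 2.0794
Sum over inside zeros: 3.6356.
I(r) = log|p(0)| + (inside sum) = 4.6821 + 3.6356 = 8.3178.
Closed form (all zeros inside, monic): I(r) = n·log(r) = 4·log(8) = 8.3178. ✓

I(r) ≈ 8.3178.


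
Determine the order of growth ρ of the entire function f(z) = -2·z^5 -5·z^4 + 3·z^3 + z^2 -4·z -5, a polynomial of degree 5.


|f(z)| ≤ Σ|c_k|·r^k = O(r^5) as r → ∞. Polynomial growth is O(e^{r^ε}) for every ε > 0 (since r^5/e^{r^ε} → 0), so ρ ≤ ε for all ε > 0, i.e. ρ = 0. Every nonconstant polynomial has order 0.
Therefore ρ = 0.

Order ρ = 0.


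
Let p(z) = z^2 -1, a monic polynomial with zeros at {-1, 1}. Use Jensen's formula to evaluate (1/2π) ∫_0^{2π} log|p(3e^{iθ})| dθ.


Zeros: -1, 1; r = 3.
Inside |z| < r: -1, 1. Outside (|z| ≥ r): ∅.
p(0) = -1, so log|p(0)| = log(1) = 0.0000.
Apply Jensen: I(r) = log|p(0)| + Σ_k log(r/|z_k|), summed over zeros inside |z| < r.
  log(r/|z_k|) for z_k = -1: log(3/1) = 1.0986
  log(r/|z_k|) for z_k = 1: log(3/1) = 1.0986
Sum over inside zeros: 2.1972.
I(r) = log|p(0)| + (inside sum) = 0.0000 + 2.1972 = 2.1972.
Closed form (all zeros inside, monic): I(r) = n·log(r) = 2·log(3) = 2.1972. ✓

I(r) ≈ 2.1972.


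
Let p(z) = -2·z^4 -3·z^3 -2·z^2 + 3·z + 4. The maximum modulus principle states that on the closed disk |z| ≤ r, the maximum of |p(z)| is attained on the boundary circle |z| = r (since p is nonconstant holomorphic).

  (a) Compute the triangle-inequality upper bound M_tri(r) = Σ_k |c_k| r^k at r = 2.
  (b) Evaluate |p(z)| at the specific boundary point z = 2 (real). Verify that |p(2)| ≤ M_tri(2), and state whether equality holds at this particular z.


Coefficients: c_0 = 4, c_1 = 3, c_2 = -2, c_3 = -3, c_4 = -2. Radius r = 2.
Part (a). Triangle bound: M_tri(r) = Σ_k |c_k| r^k
  = |4|·2^0 + |3|·2^1 + |-2|·2^2 + |-3|·2^3 + |-2|·2^4
  = 4 + 6 + 8 + 24 + 32 = 74.
This bounds M(r) := max_{|z|=r} |p(z)| from above; equality holds iff all terms c_k z^k can be made to align in phase at a single z on |z|=r.
Part (b). At z = 2 (real, on the circle |z| = r):
  p(2) = (4)·2^0 + (3)·2^1 + (-2)·2^2 + (-3)·2^3 + (-2)·2^4 = -54.
  |p(2)| = 54.
Check: |p(2)| = 54 ≤ 74 = M_tri(2). ✓ Equality does not hold at z = 2 (the coefficients have mixed signs, so the terms do not all align in phase there).

M_tri(2) = 74; |p(2)| = 54; equality at z=2: no.


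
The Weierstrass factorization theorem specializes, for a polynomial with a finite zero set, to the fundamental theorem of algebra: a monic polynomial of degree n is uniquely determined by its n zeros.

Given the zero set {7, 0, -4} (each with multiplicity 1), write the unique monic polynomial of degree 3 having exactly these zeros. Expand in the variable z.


The polynomial is p(z) = ∏_{α ∈ S} (z − α), where S = {7, 0, -4}.
Expanding the product yields: p(z) = z^3 -3·z^2 -28·z.
The resulting polynomial has degree 3 and real coefficients as required.

p(z) = z^3 -3·z^2 -28·z.


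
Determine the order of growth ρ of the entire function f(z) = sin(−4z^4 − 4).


Write sin(w) = (e^{iw} ± e^{−iw})/(2 or 2i), so |sin(w)| ≤ e^{|w|}. With w = −4z^4 − 4, |w| ≤ 4r^4 + 4 on |z|=r, giving M(r) ≤ e^{4r^4 + 4} and ρ ≤ 4. For the lower bound, choose z on |z|=r with -4z^4 purely imaginary of modulus 4r^4; then |sin(−4z^4 − 4)| grows like e^{4r^4}/2, so ρ ≥ 4. Hence ρ = 4.
Therefore ρ = 4.

Order ρ = 4.


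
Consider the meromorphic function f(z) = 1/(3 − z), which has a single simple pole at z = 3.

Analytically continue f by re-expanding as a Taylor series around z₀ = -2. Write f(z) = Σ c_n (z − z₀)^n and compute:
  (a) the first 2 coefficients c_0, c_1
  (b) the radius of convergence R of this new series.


Let w = z − z₀, so z = z₀ + w.
Then 3 − z = 3 − (z₀ + w) = (3 − z₀) − w = 5 − w.
f(z) = 1/(5 − w) = (1/(5)) · 1/(1 − w/(5)) = Σ_{n≥0} w^n / (5)^(n+1).
So c_n = 1/(5)^(n+1):
  c_0 = 1/(5)^1 = 1/5.
  c_1 = 1/(5)^2 = 1/25.
The series is valid for |w/d| < 1, i.e. |z − z₀| < |d|.
Radius of convergence: R = |3 − z₀| = |5| = 5 (distance from z₀ to the singularity z = 3).

c_0 = 1/5, c_1 = 1/25; R = 5.


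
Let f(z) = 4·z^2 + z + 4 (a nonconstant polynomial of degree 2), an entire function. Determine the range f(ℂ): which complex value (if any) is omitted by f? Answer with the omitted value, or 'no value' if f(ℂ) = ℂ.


Little Picard bounds the complement of f(ℂ) to at most one point.
For every w ∈ ℂ, the equation p(z) − w = 0 is a nonconstant polynomial in z and hence has at least one root by the fundamental theorem of algebra. So p is surjective onto ℂ, omitting no value.

Omitted value: no value.


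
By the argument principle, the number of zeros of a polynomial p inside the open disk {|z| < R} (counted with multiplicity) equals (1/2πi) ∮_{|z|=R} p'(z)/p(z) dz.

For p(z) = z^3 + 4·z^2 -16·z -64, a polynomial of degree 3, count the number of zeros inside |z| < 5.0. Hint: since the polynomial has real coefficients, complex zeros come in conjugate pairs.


The zeros of p are: -4, 4, -4.
Their magnitudes are: 4, 4, 4.
Zeros with |z| < R = 5.0: -4, 4, -4.
Count = 3.
By the argument principle, (1/2πi) ∮_{|z|=R} p'(z)/p(z) dz equals exactly this count.

Number of zeros inside |z| < 5.0: 3.


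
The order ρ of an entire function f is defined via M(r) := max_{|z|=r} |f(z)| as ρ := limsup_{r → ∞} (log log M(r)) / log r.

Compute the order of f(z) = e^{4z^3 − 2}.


|e^{4z^3 − 2}| = e^{Re(4·z^3) + -2} ≤ e^{4|z|^3 + -2} = e^{4r^3 + -2} on |z| = r, so ρ ≤ 3. Choosing z on |z|=r so that 4·z^3 is real positive (always possible by picking arg z appropriately) gives |f(z)| = e^{4r^3 + -2}, matching the bound. The additive constant -2 does not affect log log M(r) ~ 3·log r. Hence ρ = 3.
Therefore ρ = 3.

Order ρ = 3.


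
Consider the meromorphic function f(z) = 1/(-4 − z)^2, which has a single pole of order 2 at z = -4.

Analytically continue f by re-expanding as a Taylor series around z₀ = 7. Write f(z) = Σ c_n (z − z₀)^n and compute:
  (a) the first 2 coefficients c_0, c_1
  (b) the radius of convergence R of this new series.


Let w = z − z₀, so z = z₀ + w.
Then -4 − z = -4 − (z₀ + w) = (-4 − z₀) − w = -11 − w.
f(z) = 1/(-11 − w)^2 = (1/(-11)^2) · (1 − w/(-11))^{−2}.
By the binomial series (1−u)^{−2} = Σ_{n≥0} C(n+1, 1) u^n for |u|<1, with u = w/(-11):
  c_n = C(n+1, 1) / (-11)^(n+2).
  c_0 = 1/(-11)^2 = 1/121.
  c_1 = 2/(-11)^3 = -2/1331.
The series is valid for |w/d| < 1, i.e. |z − z₀| < |d|.
Radius of convergence: R = |-4 − z₀| = |-11| = 11 (distance from z₀ to the singularity z = -4).

c_0 = 1/121, c_1 = -2/1331; R = 11.


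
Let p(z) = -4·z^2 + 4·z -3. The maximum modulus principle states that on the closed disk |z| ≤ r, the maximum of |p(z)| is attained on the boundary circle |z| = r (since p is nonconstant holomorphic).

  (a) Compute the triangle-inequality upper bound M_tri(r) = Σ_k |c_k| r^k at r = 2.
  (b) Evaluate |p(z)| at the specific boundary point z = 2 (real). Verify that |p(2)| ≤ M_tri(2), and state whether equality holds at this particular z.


Coefficients: c_0 = -3, c_1 = 4, c_2 = -4. Radius r = 2.
Part (a). Triangle bound: M_tri(r) = Σ_k |c_k| r^k
  = |-3|·2^0 + |4|·2^1 + |-4|·2^2
  = 3 + 8 + 16 = 27.
This bounds M(r) := max_{|z|=r} |p(z)| from above; equality holds iff all terms c_k z^k can be made to align in phase at a single z on |z|=r.
Part (b). At z = 2 (real, on the circle |z| = r):
  p(2) = (-3)·2^0 + (4)·2^1 + (-4)·2^2 = -11.
  |p(2)| = 11.
Check: |p(2)| = 11 ≤ 27 = M_tri(2). ✓ Equality does not hold at z = 2 (the coefficients have mixed signs, so the terms do not all align in phase there).

M_tri(2) = 27; |p(2)| = 11; equality at z=2: no.


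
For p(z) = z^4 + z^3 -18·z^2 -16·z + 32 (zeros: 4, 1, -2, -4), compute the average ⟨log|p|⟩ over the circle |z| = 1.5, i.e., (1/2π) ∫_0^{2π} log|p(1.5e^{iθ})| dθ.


Zeros: -4, -2, 1, 4; r = 1.5.
Inside |z| < r: 1. Outside (|z| ≥ r): -4, -2, 4.
p(0) = 32, so log|p(0)| = log(32) = 3.4657.
Apply Jensen: I(r) = log|p(0)| + Σ_k log(r/|z_k|), summed over zeros inside |z| < r.
  log(r/|z_k|) for z_k = 1: log(1.5/1) = 0.4055
  Outside zeros (-4, -2, 4) contribute nothing to the Jensen sum.
Sum over inside zeros: 0.4055.
I(r) = log|p(0)| + (inside sum) = 3.4657 + 0.4055 = 3.8712.
Note: since some zeros are outside |z| ≤ r, the simplified n·log(r) form does NOT apply — only the inside zeros contribute.

I(r) ≈ 3.8712.


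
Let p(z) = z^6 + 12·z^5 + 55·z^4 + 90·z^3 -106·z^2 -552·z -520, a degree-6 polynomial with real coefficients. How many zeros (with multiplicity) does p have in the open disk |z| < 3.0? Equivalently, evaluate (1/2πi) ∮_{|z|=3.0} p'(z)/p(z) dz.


The zeros of p are: (-3 + 1i), (-3 - 1i), -2, 2, (-3 + 2i), (-3 - 2i).
Their magnitudes are: 3.162, 3.162, 2, 2, 3.606, 3.606.
Zeros with |z| < R = 3.0: -2, 2.
Count = 2.
By the argument principle, (1/2πi) ∮_{|z|=R} p'(z)/p(z) dz equals exactly this count.

Number of zeros inside |z| < 3.0: 2.


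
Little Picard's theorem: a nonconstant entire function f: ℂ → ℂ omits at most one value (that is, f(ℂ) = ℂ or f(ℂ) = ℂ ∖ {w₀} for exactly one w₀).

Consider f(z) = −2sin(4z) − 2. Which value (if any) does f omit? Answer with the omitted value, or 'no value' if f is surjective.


Little Picard bounds the complement of f(ℂ) to at most one point.
sin is entire and surjective onto ℂ: for every w ∈ ℂ, sin(ζ) = w has a solution ζ ∈ ℂ (e.g., via the complex inverse arcsin). With ζ = 4z this gives z = ζ/(4). Then -2·sin(4z) takes every value in -2·ℂ = ℂ, and adding -2 is a bijection of ℂ. So f is surjective and omits no value. (Note: only on the real line is sin bounded by [−1, 1].)

Omitted value: no value.


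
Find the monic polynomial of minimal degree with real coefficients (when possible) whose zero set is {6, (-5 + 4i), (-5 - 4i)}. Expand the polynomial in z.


The polynomial is p(z) = ∏_{α ∈ S} (z − α), where S = {6, (-5 + 4i), (-5 - 4i)}.
Expanding the product yields: p(z) = z^3 + 4·z^2 -19·z -246.
Note conjugate pairs combine to real quadratics: (z − (-5+4i))(z − (-5−4i)) = z² + 10z + 41.
The resulting polynomial has degree 3 and real coefficients as required.

p(z) = z^3 + 4·z^2 -19·z -246.


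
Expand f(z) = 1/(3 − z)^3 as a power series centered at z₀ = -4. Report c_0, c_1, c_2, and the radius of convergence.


Let w = z − z₀, so z = z₀ + w.
Then 3 − z = 3 − (z₀ + w) = (3 − z₀) − w = 7 − w.
f(z) = 1/(7 − w)^3 = (1/(7)^3) · (1 − w/(7))^{−3}.
By the binomial series (1−u)^{−3} = Σ_{n≥0} C(n+2, 2) u^n for |u|<1, with u = w/(7):
  c_n = C(n+2, 2) / (7)^(n+3).
  c_0 = 1/(7)^3 = 1/343.
  c_1 = 3/(7)^4 = 3/2401.
  c_2 = 6/(7)^5 = 6/16807.
The series is valid for |w/d| < 1, i.e. |z − z₀| < |d|.
Radius of convergence: R = |3 − z₀| = |7| = 7 (distance from z₀ to the singularity z = 3).

c_0 = 1/343, c_1 = 3/2401, c_2 = 6/16807; R = 7.


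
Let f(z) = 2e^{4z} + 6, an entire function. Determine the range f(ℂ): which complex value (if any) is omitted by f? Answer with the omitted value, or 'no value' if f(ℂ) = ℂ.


Little Picard bounds the complement of f(ℂ) to at most one point.
e^{4z} is never zero on ℂ, so 2·e^{4z} takes every value in ℂ ∖ {0}. Adding 6 shifts the range to ℂ ∖ {6}. Thus f omits exactly the value 6.

Omitted value: 6.


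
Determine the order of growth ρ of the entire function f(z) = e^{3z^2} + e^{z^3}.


Each summand is entire of order 2 and 3 respectively (as in the single-exponential case). The order of a sum is at most the max of the orders, so ρ ≤ 3. For the lower bound: on |z|=r choose arg z so that 1z^3 is real positive; then |e^{1z^3}| = e^{1r^3} while |e^{3z^2}| ≤ e^{3r^2} = o(e^{1r^3}). So |f| ≥ e^{1r^3}(1 − o(1)) and ρ ≥ 3. Hence ρ = max(2, 3) = 3.
Therefore ρ = 3.

Order ρ = 3.


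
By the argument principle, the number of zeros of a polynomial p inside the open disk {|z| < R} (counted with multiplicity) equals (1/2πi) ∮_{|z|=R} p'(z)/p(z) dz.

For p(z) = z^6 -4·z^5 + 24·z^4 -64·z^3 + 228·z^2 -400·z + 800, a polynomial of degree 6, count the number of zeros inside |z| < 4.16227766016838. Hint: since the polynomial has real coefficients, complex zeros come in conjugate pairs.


The zeros of p are: (-1 + 3i), (-1 - 3i), (2 + 2i), (2 - 2i), (1 + 3i), (1 - 3i).
Their magnitudes are: 3.162, 3.162, 2.828, 2.828, 3.162, 3.162.
Zeros with |z| < R = 4.16227766016838: (-1 + 3i), (-1 - 3i), (2 + 2i), (2 - 2i), (1 + 3i), (1 - 3i).
Count = 6.
By the argument principle, (1/2πi) ∮_{|z|=R} p'(z)/p(z) dz equals exactly this count.

Number of zeros inside |z| < 4.16227766016838: 6.
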